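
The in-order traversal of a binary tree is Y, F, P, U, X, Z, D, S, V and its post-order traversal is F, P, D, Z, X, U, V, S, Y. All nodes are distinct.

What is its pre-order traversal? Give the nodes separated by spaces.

Y S U P F X Z D V

The last element of post-order is the root; it splits in-order into left and right subtrees.
Root Y: left subtree has 0 nodes { }, right has 8 {F, P, U, X, Z, D, S, V}.
  Root S: left subtree has 6 nodes {F, P, U, X, Z, D}, right has 1 {V}.
    Root U: left subtree has 2 nodes {F, P}, right has 3 {X, Z, D}.
      Root P: left subtree has 1 node {F}, right has 0 { }.
      Root X: left subtree has 0 nodes { }, right has 2 {Z, D}.
        Root Z: left subtree has 0 nodes { }, right has 1 {D}.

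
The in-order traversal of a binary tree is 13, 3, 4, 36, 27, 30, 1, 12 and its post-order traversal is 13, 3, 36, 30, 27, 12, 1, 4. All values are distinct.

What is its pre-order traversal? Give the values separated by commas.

The last element of post-order is the root; it splits in-order into left and right subtrees.
Root 4: left subtree has 2 nodes {13, 3}, right has 5 {36, 27, 30, 1, 12}.
  Root 3: left subtree has 1 node {13}, right has 0 { }.
  Root 1: left subtree has 3 nodes {36, 27, 30}, right has 1 {12}.
    Root 27: left subtree has 1 node {36}, right has 1 {30}.

4, 3, 13, 1, 27, 36, 30, 12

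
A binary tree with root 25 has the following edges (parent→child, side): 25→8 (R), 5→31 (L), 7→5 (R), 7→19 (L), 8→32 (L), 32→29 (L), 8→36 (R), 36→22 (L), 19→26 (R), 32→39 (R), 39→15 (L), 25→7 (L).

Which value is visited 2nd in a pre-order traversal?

Pre-order visits the node, then its left subtree, then its right subtree.
Visit 25.
At 25: go left to 7.
  Visit 7.
  At 7: go left to 19.
    Visit 19.
    At 19: no left child.
    At 19: go right to 26.
      26 is a leaf — visit 26.
  At 7: go right to 5.
    Visit 5.
    At 5: go left to 31.
      31 is a leaf — visit 31.
    At 5: no right child.
At 25: go right to 8.
  Visit 8.
  At 8: go left to 32.
    Visit 32.
    At 32: go left to 29.
      29 is a leaf — visit 29.
    At 32: go right to 39.
      Visit 39.
      At 39: go left to 15.
        15 is a leaf — visit 15.
      At 39: no right child.
  At 8: go right to 36.
    Visit 36.
    At 36: go left to 22.
      22 is a leaf — visit 22.
    At 36: no right child.
Full pre-order sequence: 25, 7, 19, 26, 5, 31, 8, 32, 29, 39, 15, 36, 22.

7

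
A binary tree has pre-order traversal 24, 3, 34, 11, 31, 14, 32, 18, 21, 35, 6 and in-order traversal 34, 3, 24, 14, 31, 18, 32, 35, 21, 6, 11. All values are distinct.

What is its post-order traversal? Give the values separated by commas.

The first element of pre-order is the root; it splits in-order into left and right subtrees.
Root 24: left subtree has 2 nodes {34, 3}, right has 8 {14, 31, 18, 32, 35, 21, 6, 11}.
  Root 3: left subtree has 1 node {34}, right has 0 { }.
  Root 11: left subtree has 7 nodes {14, 31, 18, 32, 35, 21, 6}, right has 0 { }.
    Root 31: left subtree has 1 node {14}, right has 5 {18, 32, 35, 21, 6}.
      Root 32: left subtree has 1 node {18}, right has 3 {35, 21, 6}.
        Root 21: left subtree has 1 node {35}, right has 1 {6}.

34, 3, 14, 18, 35, 6, 21, 32, 31, 11, 24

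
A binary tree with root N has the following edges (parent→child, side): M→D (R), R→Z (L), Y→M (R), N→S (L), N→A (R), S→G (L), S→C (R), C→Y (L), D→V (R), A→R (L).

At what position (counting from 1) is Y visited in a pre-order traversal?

5

Pre-order visits the node, then its left subtree, then its right subtree.
Visit N.
At N: go left to S.
  Visit S.
  At S: go left to G.
    G is a leaf — visit G.
  At S: go right to C.
    Visit C.
    At C: go left to Y.
      Visit Y.
      At Y: no left child.
      At Y: go right to M.
        Visit M.
        At M: no left child.
        At M: go right to D.
          Visit D.
          At D: no left child.
          At D: go right to V.
            V is a leaf — visit V.
    At C: no right child.
At N: go right to A.
  Visit A.
  At A: go left to R.
    Visit R.
    At R: go left to Z.
      Z is a leaf — visit Z.
    At R: no right child.
  At A: no right child.
Full pre-order sequence: N, S, G, C, Y, M, D, V, A, R, Z.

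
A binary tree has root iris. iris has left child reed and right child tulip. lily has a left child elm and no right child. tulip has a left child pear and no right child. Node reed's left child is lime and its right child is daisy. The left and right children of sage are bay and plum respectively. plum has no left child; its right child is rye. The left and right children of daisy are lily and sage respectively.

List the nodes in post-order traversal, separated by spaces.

lime elm lily bay rye plum sage daisy reed pear tulip iris

Post-order visits the left subtree, then the right subtree, then the node.
At iris: go left to reed.
  At reed: go left to lime.
    lime is a leaf — visit lime.
  At reed: go right to daisy.
    At daisy: go left to lily.
      At lily: go left to elm.
        elm is a leaf — visit elm.
      At lily: no right child.
      Visit lily.
    At daisy: go right to sage.
      At sage: go left to bay.
        bay is a leaf — visit bay.
      At sage: go right to plum.
        At plum: no left child.
        At plum: go right to rye.
          rye is a leaf — visit rye.
        Visit plum.
      Visit sage.
    Visit daisy.
  Visit reed.
At iris: go right to tulip.
  At tulip: go left to pear.
    pear is a leaf — visit pear.
  At tulip: no right child.
  Visit tulip.
Visit iris.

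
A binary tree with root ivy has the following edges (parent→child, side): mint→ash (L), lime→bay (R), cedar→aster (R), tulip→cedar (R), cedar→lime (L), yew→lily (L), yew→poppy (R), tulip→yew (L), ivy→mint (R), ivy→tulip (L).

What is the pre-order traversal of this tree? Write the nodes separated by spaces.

ivy tulip yew lily poppy cedar lime bay aster mint ash

Pre-order visits the node, then its left subtree, then its right subtree.
Visit ivy.
At ivy: go left to tulip.
  Visit tulip.
  At tulip: go left to yew.
    Visit yew.
    At yew: go left to lily.
      lily is a leaf — visit lily.
    At yew: go right to poppy.
      poppy is a leaf — visit poppy.
  At tulip: go right to cedar.
    Visit cedar.
    At cedar: go left to lime.
      Visit lime.
      At lime: no left child.
      At lime: go right to bay.
        bay is a leaf — visit bay.
    At cedar: go right to aster.
      aster is a leaf — visit aster.
At ivy: go right to mint.
  Visit mint.
  At mint: go left to ash.
    ash is a leaf — visit ash.
  At mint: no right child.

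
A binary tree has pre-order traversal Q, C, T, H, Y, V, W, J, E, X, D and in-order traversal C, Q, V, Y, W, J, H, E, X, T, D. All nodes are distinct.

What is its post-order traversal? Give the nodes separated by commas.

The first element of pre-order is the root; it splits in-order into left and right subtrees.
Root Q: left subtree has 1 node {C}, right has 9 {V, Y, W, J, H, E, X, T, D}.
  Root T: left subtree has 7 nodes {V, Y, W, J, H, E, X}, right has 1 {D}.
    Root H: left subtree has 4 nodes {V, Y, W, J}, right has 2 {E, X}.
      Root Y: left subtree has 1 node {V}, right has 2 {W, J}.
        Root W: left subtree has 0 nodes { }, right has 1 {J}.
      Root E: left subtree has 0 nodes { }, right has 1 {X}.

C, V, J, W, Y, X, E, H, D, T, Q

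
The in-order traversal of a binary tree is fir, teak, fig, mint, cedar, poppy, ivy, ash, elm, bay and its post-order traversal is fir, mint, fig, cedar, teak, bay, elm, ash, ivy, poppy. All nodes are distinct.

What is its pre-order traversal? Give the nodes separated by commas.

poppy, teak, fir, cedar, fig, mint, ivy, ash, elm, bay

The last element of post-order is the root; it splits in-order into left and right subtrees.
Root poppy: left subtree has 5 nodes {fir, teak, fig, mint, cedar}, right has 4 {ivy, ash, elm, bay}.
  Root teak: left subtree has 1 node {fir}, right has 3 {fig, mint, cedar}.
    Root cedar: left subtree has 2 nodes {fig, mint}, right has 0 { }.
      Root fig: left subtree has 0 nodes { }, right has 1 {mint}.
  Root ivy: left subtree has 0 nodes { }, right has 3 {ash, elm, bay}.
    Root ash: left subtree has 0 nodes { }, right has 2 {elm, bay}.
      Root elm: left subtree has 0 nodes { }, right has 1 {bay}.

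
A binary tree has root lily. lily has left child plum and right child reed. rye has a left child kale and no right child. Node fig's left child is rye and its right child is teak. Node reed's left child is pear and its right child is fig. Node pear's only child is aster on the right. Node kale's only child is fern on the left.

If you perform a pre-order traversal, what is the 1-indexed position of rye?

Pre-order visits the node, then its left subtree, then its right subtree.
Visit lily.
At lily: go left to plum.
  plum is a leaf — visit plum.
At lily: go right to reed.
  Visit reed.
  At reed: go left to pear.
    Visit pear.
    At pear: no left child.
    At pear: go right to aster.
      aster is a leaf — visit aster.
  At reed: go right to fig.
    Visit fig.
    At fig: go left to rye.
      Visit rye.
      At rye: go left to kale.
        Visit kale.
        At kale: go left to fern.
          fern is a leaf — visit fern.
        At kale: no right child.
      At rye: no right child.
    At fig: go right to teak.
      teak is a leaf — visit teak.
Full pre-order sequence: lily, plum, reed, pear, aster, fig, rye, kale, fern, teak.

7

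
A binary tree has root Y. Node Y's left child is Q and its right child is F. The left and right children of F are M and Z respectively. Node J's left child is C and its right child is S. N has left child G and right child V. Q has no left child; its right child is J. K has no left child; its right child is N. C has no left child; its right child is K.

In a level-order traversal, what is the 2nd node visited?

Level-order visits nodes level by level from the root, left to right within each level.
Level 0: Y
Level 1: Q, F
Level 2: J, M, Z
Level 3: C, S
Level 4: K
Level 5: N
Level 6: G, V
Full level-order sequence: Y, Q, F, J, M, Z, C, S, K, N, G, V.

Q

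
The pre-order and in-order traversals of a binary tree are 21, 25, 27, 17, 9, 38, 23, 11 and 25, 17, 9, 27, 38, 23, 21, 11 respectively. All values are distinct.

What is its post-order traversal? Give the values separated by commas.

The first element of pre-order is the root; it splits in-order into left and right subtrees.
Root 21: left subtree has 6 nodes {25, 17, 9, 27, 38, 23}, right has 1 {11}.
  Root 25: left subtree has 0 nodes { }, right has 5 {17, 9, 27, 38, 23}.
    Root 27: left subtree has 2 nodes {17, 9}, right has 2 {38, 23}.
      Root 17: left subtree has 0 nodes { }, right has 1 {9}.
      Root 38: left subtree has 0 nodes { }, right has 1 {23}.

9, 17, 23, 38, 27, 25, 11, 21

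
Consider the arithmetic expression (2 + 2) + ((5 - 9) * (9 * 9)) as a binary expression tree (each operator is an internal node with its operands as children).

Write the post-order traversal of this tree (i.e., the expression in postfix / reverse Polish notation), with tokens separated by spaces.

2 2 + 5 9 - 9 9 * * +

Post-order on an expression tree gives postfix notation: for each operator, emit left operand, right operand, then the operator.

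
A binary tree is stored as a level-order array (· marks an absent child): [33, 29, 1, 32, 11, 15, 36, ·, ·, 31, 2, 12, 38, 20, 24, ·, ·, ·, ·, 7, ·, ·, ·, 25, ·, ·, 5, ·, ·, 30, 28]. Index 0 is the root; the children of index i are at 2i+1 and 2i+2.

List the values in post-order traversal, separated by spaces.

Post-order visits the left subtree, then the right subtree, then the node.
At 33: go left to 29.
  At 29: go left to 32.
    32 is a leaf — visit 32.
  At 29: go right to 11.
    At 11: go left to 31.
      At 31: go left to 7.
        7 is a leaf — visit 7.
      At 31: no right child.
      Visit 31.
    At 11: go right to 2.
      2 is a leaf — visit 2.
    Visit 11.
  Visit 29.
At 33: go right to 1.
  At 1: go left to 15.
    At 15: go left to 12.
      At 12: go left to 25.
        25 is a leaf — visit 25.
      At 12: no right child.
      Visit 12.
    At 15: go right to 38.
      At 38: no left child.
      At 38: go right to 5.
        5 is a leaf — visit 5.
      Visit 38.
    Visit 15.
  At 1: go right to 36.
    At 36: go left to 20.
      20 is a leaf — visit 20.
    At 36: go right to 24.
      At 24: go left to 30.
        30 is a leaf — visit 30.
      At 24: go right to 28.
        28 is a leaf — visit 28.
      Visit 24.
    Visit 36.
  Visit 1.
Visit 33.

32 7 31 2 11 29 25 12 5 38 15 20 30 28 24 36 1 33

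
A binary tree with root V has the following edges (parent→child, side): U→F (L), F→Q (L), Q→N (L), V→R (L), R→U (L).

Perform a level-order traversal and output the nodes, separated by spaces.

Level-order visits nodes level by level from the root, left to right within each level.
Level 0: V
Level 1: R
Level 2: U
Level 3: F
Level 4: Q
Level 5: N

V R U F Q N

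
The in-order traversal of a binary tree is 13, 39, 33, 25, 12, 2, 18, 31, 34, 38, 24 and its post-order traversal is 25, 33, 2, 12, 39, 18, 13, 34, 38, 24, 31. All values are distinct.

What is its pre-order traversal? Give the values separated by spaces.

The last element of post-order is the root; it splits in-order into left and right subtrees.
Root 31: left subtree has 7 nodes {13, 39, 33, 25, 12, 2, 18}, right has 3 {34, 38, 24}.
  Root 13: left subtree has 0 nodes { }, right has 6 {39, 33, 25, 12, 2, 18}.
    Root 18: left subtree has 5 nodes {39, 33, 25, 12, 2}, right has 0 { }.
      Root 39: left subtree has 0 nodes { }, right has 4 {33, 25, 12, 2}.
        Root 12: left subtree has 2 nodes {33, 25}, right has 1 {2}.
          Root 33: left subtree has 0 nodes { }, right has 1 {25}.
  Root 24: left subtree has 2 nodes {34, 38}, right has 0 { }.
    Root 38: left subtree has 1 node {34}, right has 0 { }.

31 13 18 39 12 33 25 2 24 38 34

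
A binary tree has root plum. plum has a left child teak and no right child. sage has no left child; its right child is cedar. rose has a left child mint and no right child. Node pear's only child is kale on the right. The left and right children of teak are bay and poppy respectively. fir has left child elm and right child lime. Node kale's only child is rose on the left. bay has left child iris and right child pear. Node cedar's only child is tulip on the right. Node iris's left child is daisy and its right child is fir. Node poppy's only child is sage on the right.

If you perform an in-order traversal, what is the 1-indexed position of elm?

In-order visits the left subtree, then the node, then the right subtree.
At plum: go left to teak.
  At teak: go left to bay.
    At bay: go left to iris.
      At iris: go left to daisy.
        daisy is a leaf — visit daisy.
      Visit iris.
      At iris: go right to fir.
        At fir: go left to elm.
          elm is a leaf — visit elm.
        Visit fir.
        At fir: go right to lime.
          lime is a leaf — visit lime.
    Visit bay.
    At bay: go right to pear.
      At pear: no left child.
      Visit pear.
      At pear: go right to kale.
        At kale: go left to rose.
          At rose: go left to mint.
            mint is a leaf — visit mint.
          Visit rose.
          At rose: no right child.
        Visit kale.
        At kale: no right child.
  Visit teak.
  At teak: go right to poppy.
    At poppy: no left child.
    Visit poppy.
    At poppy: go right to sage.
      At sage: no left child.
      Visit sage.
      At sage: go right to cedar.
        At cedar: no left child.
        Visit cedar.
        At cedar: go right to tulip.
          tulip is a leaf — visit tulip.
Visit plum.
At plum: no right child.
Full in-order sequence: daisy, iris, elm, fir, lime, bay, pear, mint, rose, kale, teak, poppy, sage, cedar, tulip, plum.

3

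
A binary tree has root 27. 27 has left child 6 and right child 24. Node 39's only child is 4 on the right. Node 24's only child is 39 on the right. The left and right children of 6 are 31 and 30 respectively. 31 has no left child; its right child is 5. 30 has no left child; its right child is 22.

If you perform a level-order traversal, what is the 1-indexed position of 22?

8

Level-order visits nodes level by level from the root, left to right within each level.
Level 0: 27
Level 1: 6, 24
Level 2: 31, 30, 39
Level 3: 5, 22, 4
Full level-order sequence: 27, 6, 24, 31, 30, 39, 5, 22, 4.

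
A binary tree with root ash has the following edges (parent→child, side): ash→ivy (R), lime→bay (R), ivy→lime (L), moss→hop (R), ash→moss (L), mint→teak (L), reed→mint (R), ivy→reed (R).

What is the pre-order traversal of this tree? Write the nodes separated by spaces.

Pre-order visits the node, then its left subtree, then its right subtree.
Visit ash.
At ash: go left to moss.
  Visit moss.
  At moss: no left child.
  At moss: go right to hop.
    hop is a leaf — visit hop.
At ash: go right to ivy.
  Visit ivy.
  At ivy: go left to lime.
    Visit lime.
    At lime: no left child.
    At lime: go right to bay.
      bay is a leaf — visit bay.
  At ivy: go right to reed.
    Visit reed.
    At reed: no left child.
    At reed: go right to mint.
      Visit mint.
      At mint: go left to teak.
        teak is a leaf — visit teak.
      At mint: no right child.

ash moss hop ivy lime bay reed mint teak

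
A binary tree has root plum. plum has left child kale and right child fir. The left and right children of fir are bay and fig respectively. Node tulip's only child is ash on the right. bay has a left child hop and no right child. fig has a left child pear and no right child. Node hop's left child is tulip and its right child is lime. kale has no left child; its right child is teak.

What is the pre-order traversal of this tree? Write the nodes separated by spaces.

Pre-order visits the node, then its left subtree, then its right subtree.
Visit plum.
At plum: go left to kale.
  Visit kale.
  At kale: no left child.
  At kale: go right to teak.
    teak is a leaf — visit teak.
At plum: go right to fir.
  Visit fir.
  At fir: go left to bay.
    Visit bay.
    At bay: go left to hop.
      Visit hop.
      At hop: go left to tulip.
        Visit tulip.
        At tulip: no left child.
        At tulip: go right to ash.
          ash is a leaf — visit ash.
      At hop: go right to lime.
        lime is a leaf — visit lime.
    At bay: no right child.
  At fir: go right to fig.
    Visit fig.
    At fig: go left to pear.
      pear is a leaf — visit pear.
    At fig: no right child.

plum kale teak fir bay hop tulip ash lime fig pear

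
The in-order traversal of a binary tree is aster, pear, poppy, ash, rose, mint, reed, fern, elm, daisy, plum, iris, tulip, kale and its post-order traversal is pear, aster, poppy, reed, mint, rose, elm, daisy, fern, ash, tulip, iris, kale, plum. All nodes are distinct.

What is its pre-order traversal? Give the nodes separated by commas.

The last element of post-order is the root; it splits in-order into left and right subtrees.
Root plum: left subtree has 10 nodes {aster, pear, poppy, ash, rose, mint, reed, fern, elm, daisy}, right has 3 {iris, tulip, kale}.
  Root ash: left subtree has 3 nodes {aster, pear, poppy}, right has 6 {rose, mint, reed, fern, elm, daisy}.
    Root poppy: left subtree has 2 nodes {aster, pear}, right has 0 { }.
      Root aster: left subtree has 0 nodes { }, right has 1 {pear}.
    Root fern: left subtree has 3 nodes {rose, mint, reed}, right has 2 {elm, daisy}.
      Root rose: left subtree has 0 nodes { }, right has 2 {mint, reed}.
        Root mint: left subtree has 0 nodes { }, right has 1 {reed}.
      Root daisy: left subtree has 1 node {elm}, right has 0 { }.
  Root kale: left subtree has 2 nodes {iris, tulip}, right has 0 { }.
    Root iris: left subtree has 0 nodes { }, right has 1 {tulip}.

plum, ash, poppy, aster, pear, fern, rose, mint, reed, daisy, elm, kale, iris, tulip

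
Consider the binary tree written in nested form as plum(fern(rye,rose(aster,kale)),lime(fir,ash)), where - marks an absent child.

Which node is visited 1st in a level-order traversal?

Level-order visits nodes level by level from the root, left to right within each level.
Level 0: plum
Level 1: fern, lime
Level 2: rye, rose, fir, ash
Level 3: aster, kale
Full level-order sequence: plum, fern, lime, rye, rose, fir, ash, aster, kale.

plum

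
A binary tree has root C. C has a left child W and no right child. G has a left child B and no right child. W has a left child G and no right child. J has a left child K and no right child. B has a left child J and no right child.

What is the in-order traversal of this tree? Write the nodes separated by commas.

K, J, B, G, W, C

In-order visits the left subtree, then the node, then the right subtree.
At C: go left to W.
  At W: go left to G.
    At G: go left to B.
      At B: go left to J.
        At J: go left to K.
          K is a leaf — visit K.
        Visit J.
        At J: no right child.
      Visit B.
      At B: no right child.
    Visit G.
    At G: no right child.
  Visit W.
  At W: no right child.
Visit C.
At C: no right child.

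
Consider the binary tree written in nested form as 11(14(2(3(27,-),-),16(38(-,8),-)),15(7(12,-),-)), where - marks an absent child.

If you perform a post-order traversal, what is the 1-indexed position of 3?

2

Post-order visits the left subtree, then the right subtree, then the node.
At 11: go left to 14.
  At 14: go left to 2.
    At 2: go left to 3.
      At 3: go left to 27.
        27 is a leaf — visit 27.
      At 3: no right child.
      Visit 3.
    At 2: no right child.
    Visit 2.
  At 14: go right to 16.
    At 16: go left to 38.
      At 38: no left child.
      At 38: go right to 8.
        8 is a leaf — visit 8.
      Visit 38.
    At 16: no right child.
    Visit 16.
  Visit 14.
At 11: go right to 15.
  At 15: go left to 7.
    At 7: go left to 12.
      12 is a leaf — visit 12.
    At 7: no right child.
    Visit 7.
  At 15: no right child.
  Visit 15.
Visit 11.
Full post-order sequence: 27, 3, 2, 8, 38, 16, 14, 12, 7, 15, 11.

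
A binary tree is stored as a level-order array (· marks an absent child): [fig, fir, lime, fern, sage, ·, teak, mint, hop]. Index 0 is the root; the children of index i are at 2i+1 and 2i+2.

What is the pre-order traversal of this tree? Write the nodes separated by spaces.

fig fir fern mint hop sage lime teak

Pre-order visits the node, then its left subtree, then its right subtree.
Visit fig.
At fig: go left to fir.
  Visit fir.
  At fir: go left to fern.
    Visit fern.
    At fern: go left to mint.
      mint is a leaf — visit mint.
    At fern: go right to hop.
      hop is a leaf — visit hop.
  At fir: go right to sage.
    sage is a leaf — visit sage.
At fig: go right to lime.
  Visit lime.
  At lime: no left child.
  At lime: go right to teak.
    teak is a leaf — visit teak.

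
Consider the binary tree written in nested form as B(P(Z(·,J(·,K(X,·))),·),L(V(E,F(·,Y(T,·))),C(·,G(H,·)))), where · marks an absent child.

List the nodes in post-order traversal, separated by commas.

X, K, J, Z, P, E, T, Y, F, V, H, G, C, L, B

Post-order visits the left subtree, then the right subtree, then the node.
At B: go left to P.
  At P: go left to Z.
    At Z: no left child.
    At Z: go right to J.
      At J: no left child.
      At J: go right to K.
        At K: go left to X.
          X is a leaf — visit X.
        At K: no right child.
        Visit K.
      Visit J.
    Visit Z.
  At P: no right child.
  Visit P.
At B: go right to L.
  At L: go left to V.
    At V: go left to E.
      E is a leaf — visit E.
    At V: go right to F.
      At F: no left child.
      At F: go right to Y.
        At Y: go left to T.
          T is a leaf — visit T.
        At Y: no right child.
        Visit Y.
      Visit F.
    Visit V.
  At L: go right to C.
    At C: no left child.
    At C: go right to G.
      At G: go left to H.
        H is a leaf — visit H.
      At G: no right child.
      Visit G.
    Visit C.
  Visit L.
Visit B.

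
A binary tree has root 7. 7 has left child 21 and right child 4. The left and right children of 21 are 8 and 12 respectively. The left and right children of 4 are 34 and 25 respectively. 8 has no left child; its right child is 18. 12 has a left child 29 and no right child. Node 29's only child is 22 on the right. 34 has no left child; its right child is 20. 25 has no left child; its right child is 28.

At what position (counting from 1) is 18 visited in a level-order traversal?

8

Level-order visits nodes level by level from the root, left to right within each level.
Level 0: 7
Level 1: 21, 4
Level 2: 8, 12, 34, 25
Level 3: 18, 29, 20, 28
Level 4: 22
Full level-order sequence: 7, 21, 4, 8, 12, 34, 25, 18, 29, 20, 28, 22.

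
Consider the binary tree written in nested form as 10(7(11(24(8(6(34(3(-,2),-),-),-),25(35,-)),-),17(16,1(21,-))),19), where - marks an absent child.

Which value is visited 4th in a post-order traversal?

Post-order visits the left subtree, then the right subtree, then the node.
At 10: go left to 7.
  At 7: go left to 11.
    At 11: go left to 24.
      At 24: go left to 8.
        At 8: go left to 6.
          At 6: go left to 34.
            At 34: go left to 3.
              At 3: no left child.
              At 3: go right to 2.
                2 is a leaf — visit 2.
              Visit 3.
            At 34: no right child.
            Visit 34.
          At 6: no right child.
          Visit 6.
        At 8: no right child.
        Visit 8.
      At 24: go right to 25.
        At 25: go left to 35.
          35 is a leaf — visit 35.
        At 25: no right child.
        Visit 25.
      Visit 24.
    At 11: no right child.
    Visit 11.
  At 7: go right to 17.
    At 17: go left to 16.
      16 is a leaf — visit 16.
    At 17: go right to 1.
      At 1: go left to 21.
        21 is a leaf — visit 21.
      At 1: no right child.
      Visit 1.
    Visit 17.
  Visit 7.
At 10: go right to 19.
  19 is a leaf — visit 19.
Visit 10.
Full post-order sequence: 2, 3, 34, 6, 8, 35, 25, 24, 11, 16, 21, 1, 17, 7, 19, 10.

6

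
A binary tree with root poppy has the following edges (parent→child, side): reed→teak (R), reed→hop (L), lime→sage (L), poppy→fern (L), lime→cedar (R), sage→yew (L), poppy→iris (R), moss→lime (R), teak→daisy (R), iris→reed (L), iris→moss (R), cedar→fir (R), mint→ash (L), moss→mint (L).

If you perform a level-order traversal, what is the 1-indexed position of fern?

2

Level-order visits nodes level by level from the root, left to right within each level.
Level 0: poppy
Level 1: fern, iris
Level 2: reed, moss
Level 3: hop, teak, mint, lime
Level 4: daisy, ash, sage, cedar
Level 5: yew, fir
Full level-order sequence: poppy, fern, iris, reed, moss, hop, teak, mint, lime, daisy, ash, sage, cedar, yew, fir.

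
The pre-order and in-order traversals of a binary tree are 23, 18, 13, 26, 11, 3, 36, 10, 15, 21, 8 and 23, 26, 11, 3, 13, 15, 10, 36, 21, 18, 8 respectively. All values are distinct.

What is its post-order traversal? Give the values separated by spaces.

The first element of pre-order is the root; it splits in-order into left and right subtrees.
Root 23: left subtree has 0 nodes { }, right has 10 {26, 11, 3, 13, 15, 10, 36, 21, 18, 8}.
  Root 18: left subtree has 8 nodes {26, 11, 3, 13, 15, 10, 36, 21}, right has 1 {8}.
    Root 13: left subtree has 3 nodes {26, 11, 3}, right has 4 {15, 10, 36, 21}.
      Root 26: left subtree has 0 nodes { }, right has 2 {11, 3}.
        Root 11: left subtree has 0 nodes { }, right has 1 {3}.
      Root 36: left subtree has 2 nodes {15, 10}, right has 1 {21}.
        Root 10: left subtree has 1 node {15}, right has 0 { }.

3 11 26 15 10 21 36 13 8 18 23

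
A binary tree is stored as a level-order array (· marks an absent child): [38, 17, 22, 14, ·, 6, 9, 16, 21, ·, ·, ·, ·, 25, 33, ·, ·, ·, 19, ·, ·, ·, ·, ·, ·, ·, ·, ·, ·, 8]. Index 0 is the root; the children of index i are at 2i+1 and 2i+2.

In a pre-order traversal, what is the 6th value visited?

19

Pre-order visits the node, then its left subtree, then its right subtree.
Visit 38.
At 38: go left to 17.
  Visit 17.
  At 17: go left to 14.
    Visit 14.
    At 14: go left to 16.
      16 is a leaf — visit 16.
    At 14: go right to 21.
      Visit 21.
      At 21: no left child.
      At 21: go right to 19.
        19 is a leaf — visit 19.
  At 17: no right child.
At 38: go right to 22.
  Visit 22.
  At 22: go left to 6.
    6 is a leaf — visit 6.
  At 22: go right to 9.
    Visit 9.
    At 9: go left to 25.
      25 is a leaf — visit 25.
    At 9: go right to 33.
      Visit 33.
      At 33: go left to 8.
        8 is a leaf — visit 8.
      At 33: no right child.
Full pre-order sequence: 38, 17, 14, 16, 21, 19, 22, 6, 9, 25, 33, 8.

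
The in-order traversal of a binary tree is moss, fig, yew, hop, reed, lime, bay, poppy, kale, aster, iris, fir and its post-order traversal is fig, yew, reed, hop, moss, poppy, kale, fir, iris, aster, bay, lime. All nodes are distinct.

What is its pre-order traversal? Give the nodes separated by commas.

The last element of post-order is the root; it splits in-order into left and right subtrees.
Root lime: left subtree has 5 nodes {moss, fig, yew, hop, reed}, right has 6 {bay, poppy, kale, aster, iris, fir}.
  Root moss: left subtree has 0 nodes { }, right has 4 {fig, yew, hop, reed}.
    Root hop: left subtree has 2 nodes {fig, yew}, right has 1 {reed}.
      Root yew: left subtree has 1 node {fig}, right has 0 { }.
  Root bay: left subtree has 0 nodes { }, right has 5 {poppy, kale, aster, iris, fir}.
    Root aster: left subtree has 2 nodes {poppy, kale}, right has 2 {iris, fir}.
      Root kale: left subtree has 1 node {poppy}, right has 0 { }.
      Root iris: left subtree has 0 nodes { }, right has 1 {fir}.

lime, moss, hop, yew, fig, reed, bay, aster, kale, poppy, iris, fir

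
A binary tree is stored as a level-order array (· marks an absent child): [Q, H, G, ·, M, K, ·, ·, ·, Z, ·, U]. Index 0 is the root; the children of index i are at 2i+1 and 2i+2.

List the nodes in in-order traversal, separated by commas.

In-order visits the left subtree, then the node, then the right subtree.
At Q: go left to H.
  At H: no left child.
  Visit H.
  At H: go right to M.
    At M: go left to Z.
      Z is a leaf — visit Z.
    Visit M.
    At M: no right child.
Visit Q.
At Q: go right to G.
  At G: go left to K.
    At K: go left to U.
      U is a leaf — visit U.
    Visit K.
    At K: no right child.
  Visit G.
  At G: no right child.

H, Z, M, Q, U, K, G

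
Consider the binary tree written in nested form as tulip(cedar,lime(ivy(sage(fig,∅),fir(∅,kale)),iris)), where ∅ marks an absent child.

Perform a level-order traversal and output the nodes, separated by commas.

Level-order visits nodes level by level from the root, left to right within each level.
Level 0: tulip
Level 1: cedar, lime
Level 2: ivy, iris
Level 3: sage, fir
Level 4: fig, kale

tulip, cedar, lime, ivy, iris, sage, fir, fig, kale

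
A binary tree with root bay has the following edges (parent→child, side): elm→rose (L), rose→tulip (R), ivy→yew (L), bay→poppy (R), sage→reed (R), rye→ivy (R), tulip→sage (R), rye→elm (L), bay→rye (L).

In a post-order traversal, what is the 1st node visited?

reed

Post-order visits the left subtree, then the right subtree, then the node.
At bay: go left to rye.
  At rye: go left to elm.
    At elm: go left to rose.
      At rose: no left child.
      At rose: go right to tulip.
        At tulip: no left child.
        At tulip: go right to sage.
          At sage: no left child.
          At sage: go right to reed.
            reed is a leaf — visit reed.
          Visit sage.
        Visit tulip.
      Visit rose.
    At elm: no right child.
    Visit elm.
  At rye: go right to ivy.
    At ivy: go left to yew.
      yew is a leaf — visit yew.
    At ivy: no right child.
    Visit ivy.
  Visit rye.
At bay: go right to poppy.
  poppy is a leaf — visit poppy.
Visit bay.
Full post-order sequence: reed, sage, tulip, rose, elm, yew, ivy, rye, poppy, bay.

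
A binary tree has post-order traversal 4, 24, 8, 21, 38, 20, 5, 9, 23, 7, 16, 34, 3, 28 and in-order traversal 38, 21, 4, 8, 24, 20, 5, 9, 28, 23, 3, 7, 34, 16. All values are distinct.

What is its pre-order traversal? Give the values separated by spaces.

The last element of post-order is the root; it splits in-order into left and right subtrees.
Root 28: left subtree has 8 nodes {38, 21, 4, 8, 24, 20, 5, 9}, right has 5 {23, 3, 7, 34, 16}.
  Root 9: left subtree has 7 nodes {38, 21, 4, 8, 24, 20, 5}, right has 0 { }.
    Root 5: left subtree has 6 nodes {38, 21, 4, 8, 24, 20}, right has 0 { }.
      Root 20: left subtree has 5 nodes {38, 21, 4, 8, 24}, right has 0 { }.
        Root 38: left subtree has 0 nodes { }, right has 4 {21, 4, 8, 24}.
          Root 21: left subtree has 0 nodes { }, right has 3 {4, 8, 24}.
            Root 8: left subtree has 1 node {4}, right has 1 {24}.
  Root 3: left subtree has 1 node {23}, right has 3 {7, 34, 16}.
    Root 34: left subtree has 1 node {7}, right has 1 {16}.

28 9 5 20 38 21 8 4 24 3 23 34 7 16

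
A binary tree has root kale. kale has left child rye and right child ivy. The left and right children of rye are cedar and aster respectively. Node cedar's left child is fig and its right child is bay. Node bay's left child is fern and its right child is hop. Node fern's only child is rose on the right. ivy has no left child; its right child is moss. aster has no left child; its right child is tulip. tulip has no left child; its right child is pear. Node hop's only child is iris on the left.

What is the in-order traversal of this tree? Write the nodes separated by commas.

In-order visits the left subtree, then the node, then the right subtree.
At kale: go left to rye.
  At rye: go left to cedar.
    At cedar: go left to fig.
      fig is a leaf — visit fig.
    Visit cedar.
    At cedar: go right to bay.
      At bay: go left to fern.
        At fern: no left child.
        Visit fern.
        At fern: go right to rose.
          rose is a leaf — visit rose.
      Visit bay.
      At bay: go right to hop.
        At hop: go left to iris.
          iris is a leaf — visit iris.
        Visit hop.
        At hop: no right child.
  Visit rye.
  At rye: go right to aster.
    At aster: no left child.
    Visit aster.
    At aster: go right to tulip.
      At tulip: no left child.
      Visit tulip.
      At tulip: go right to pear.
        pear is a leaf — visit pear.
Visit kale.
At kale: go right to ivy.
  At ivy: no left child.
  Visit ivy.
  At ivy: go right to moss.
    moss is a leaf — visit moss.

fig, cedar, fern, rose, bay, iris, hop, rye, aster, tulip, pear, kale, ivy, moss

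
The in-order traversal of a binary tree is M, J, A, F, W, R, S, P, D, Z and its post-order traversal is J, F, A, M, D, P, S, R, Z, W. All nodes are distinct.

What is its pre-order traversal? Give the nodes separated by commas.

W, M, A, J, F, Z, R, S, P, D

The last element of post-order is the root; it splits in-order into left and right subtrees.
Root W: left subtree has 4 nodes {M, J, A, F}, right has 5 {R, S, P, D, Z}.
  Root M: left subtree has 0 nodes { }, right has 3 {J, A, F}.
    Root A: left subtree has 1 node {J}, right has 1 {F}.
  Root Z: left subtree has 4 nodes {R, S, P, D}, right has 0 { }.
    Root R: left subtree has 0 nodes { }, right has 3 {S, P, D}.
      Root S: left subtree has 0 nodes { }, right has 2 {P, D}.
        Root P: left subtree has 0 nodes { }, right has 1 {D}.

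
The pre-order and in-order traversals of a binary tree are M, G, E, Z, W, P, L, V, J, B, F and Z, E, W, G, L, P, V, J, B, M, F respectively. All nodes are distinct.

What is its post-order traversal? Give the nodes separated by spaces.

The first element of pre-order is the root; it splits in-order into left and right subtrees.
Root M: left subtree has 9 nodes {Z, E, W, G, L, P, V, J, B}, right has 1 {F}.
  Root G: left subtree has 3 nodes {Z, E, W}, right has 5 {L, P, V, J, B}.
    Root E: left subtree has 1 node {Z}, right has 1 {W}.
    Root P: left subtree has 1 node {L}, right has 3 {V, J, B}.
      Root V: left subtree has 0 nodes { }, right has 2 {J, B}.
        Root J: left subtree has 0 nodes { }, right has 1 {B}.

Z W E L B J V P G F M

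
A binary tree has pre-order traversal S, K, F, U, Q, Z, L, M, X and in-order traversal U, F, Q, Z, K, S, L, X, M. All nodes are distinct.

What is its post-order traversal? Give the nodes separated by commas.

U, Z, Q, F, K, X, M, L, S

The first element of pre-order is the root; it splits in-order into left and right subtrees.
Root S: left subtree has 5 nodes {U, F, Q, Z, K}, right has 3 {L, X, M}.
  Root K: left subtree has 4 nodes {U, F, Q, Z}, right has 0 { }.
    Root F: left subtree has 1 node {U}, right has 2 {Q, Z}.
      Root Q: left subtree has 0 nodes { }, right has 1 {Z}.
  Root L: left subtree has 0 nodes { }, right has 2 {X, M}.
    Root M: left subtree has 1 node {X}, right has 0 { }.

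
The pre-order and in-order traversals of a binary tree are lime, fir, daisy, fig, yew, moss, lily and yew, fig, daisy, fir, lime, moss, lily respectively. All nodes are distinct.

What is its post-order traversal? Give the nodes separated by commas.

yew, fig, daisy, fir, lily, moss, lime

The first element of pre-order is the root; it splits in-order into left and right subtrees.
Root lime: left subtree has 4 nodes {yew, fig, daisy, fir}, right has 2 {moss, lily}.
  Root fir: left subtree has 3 nodes {yew, fig, daisy}, right has 0 { }.
    Root daisy: left subtree has 2 nodes {yew, fig}, right has 0 { }.
      Root fig: left subtree has 1 node {yew}, right has 0 { }.
  Root moss: left subtree has 0 nodes { }, right has 1 {lily}.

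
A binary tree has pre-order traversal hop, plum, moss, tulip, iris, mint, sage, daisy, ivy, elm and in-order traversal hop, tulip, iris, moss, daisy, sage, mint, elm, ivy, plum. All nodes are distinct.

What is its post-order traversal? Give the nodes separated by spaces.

iris tulip daisy sage elm ivy mint moss plum hop

The first element of pre-order is the root; it splits in-order into left and right subtrees.
Root hop: left subtree has 0 nodes { }, right has 9 {tulip, iris, moss, daisy, sage, mint, elm, ivy, plum}.
  Root plum: left subtree has 8 nodes {tulip, iris, moss, daisy, sage, mint, elm, ivy}, right has 0 { }.
    Root moss: left subtree has 2 nodes {tulip, iris}, right has 5 {daisy, sage, mint, elm, ivy}.
      Root tulip: left subtree has 0 nodes { }, right has 1 {iris}.
      Root mint: left subtree has 2 nodes {daisy, sage}, right has 2 {elm, ivy}.
        Root sage: left subtree has 1 node {daisy}, right has 0 { }.
        Root ivy: left subtree has 1 node {elm}, right has 0 { }.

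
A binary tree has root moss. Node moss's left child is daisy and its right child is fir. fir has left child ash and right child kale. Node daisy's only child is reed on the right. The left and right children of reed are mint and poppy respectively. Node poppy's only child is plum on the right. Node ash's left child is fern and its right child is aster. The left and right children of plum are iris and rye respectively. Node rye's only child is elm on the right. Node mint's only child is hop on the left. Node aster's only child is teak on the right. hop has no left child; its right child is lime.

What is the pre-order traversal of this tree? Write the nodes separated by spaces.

moss daisy reed mint hop lime poppy plum iris rye elm fir ash fern aster teak kale

Pre-order visits the node, then its left subtree, then its right subtree.
Visit moss.
At moss: go left to daisy.
  Visit daisy.
  At daisy: no left child.
  At daisy: go right to reed.
    Visit reed.
    At reed: go left to mint.
      Visit mint.
      At mint: go left to hop.
        Visit hop.
        At hop: no left child.
        At hop: go right to lime.
          lime is a leaf — visit lime.
      At mint: no right child.
    At reed: go right to poppy.
      Visit poppy.
      At poppy: no left child.
      At poppy: go right to plum.
        Visit plum.
        At plum: go left to iris.
          iris is a leaf — visit iris.
        At plum: go right to rye.
          Visit rye.
          At rye: no left child.
          At rye: go right to elm.
            elm is a leaf — visit elm.
At moss: go right to fir.
  Visit fir.
  At fir: go left to ash.
    Visit ash.
    At ash: go left to fern.
      fern is a leaf — visit fern.
    At ash: go right to aster.
      Visit aster.
      At aster: no left child.
      At aster: go right to teak.
        teak is a leaf — visit teak.
  At fir: go right to kale.
    kale is a leaf — visit kale.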